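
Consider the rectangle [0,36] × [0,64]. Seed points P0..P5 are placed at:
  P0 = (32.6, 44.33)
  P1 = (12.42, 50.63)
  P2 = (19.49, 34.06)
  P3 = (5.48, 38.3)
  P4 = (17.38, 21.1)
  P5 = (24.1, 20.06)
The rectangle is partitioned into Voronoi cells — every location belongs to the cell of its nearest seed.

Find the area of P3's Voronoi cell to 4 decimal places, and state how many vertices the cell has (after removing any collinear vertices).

1. box [0,36]×[0,64]: [(0, 0) (36, 0) (36, 64) (0, 64)]
2. ⊥bis P3·P0 via (19.04,41.315): [(0, 0) (28.2262, 0) (13.9961, 64) (0, 64)]  |A|=1351.1133
3. ⊥bis P3·P1 via (8.95,44.465): [(0, 49.5026) (0, 0) (28.2262, 0) (19.6828, 38.424)]  |A|=1029.4559
4. ⊥bis P3·P2 via (12.485,36.18): [(14.1129, 41.559) (0, 49.5026) (0, 0) (1.5354, 0)]  |A|=381.2185
5. ⊥bis P3·P4 via (11.43,29.7): [(10.2839, 28.9071) (14.1129, 41.559) (0, 49.5026) (0, 21.792)]  |A|=246.9722
6. ⊥bis P3·P5 via (14.79,29.18): [(10.2839, 28.9071) (14.1129, 41.559) (0, 49.5026) (0, 21.792)]  |A|=246.9722
7. canonical 4-gon: [(10.2839, 28.9071) (14.1129, 41.559) (0, 49.5026) (0, 21.792)]
8. shoelace: 246.9722

Area of P3's cell: 246.9722 (4 vertices)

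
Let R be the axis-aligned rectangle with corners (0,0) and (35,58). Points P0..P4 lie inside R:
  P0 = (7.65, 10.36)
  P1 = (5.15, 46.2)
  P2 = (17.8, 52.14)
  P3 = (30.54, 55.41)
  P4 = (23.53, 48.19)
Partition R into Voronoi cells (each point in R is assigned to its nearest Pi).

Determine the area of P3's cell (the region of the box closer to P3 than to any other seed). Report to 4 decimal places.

1. box [0,35]×[0,58]: [(0, 0) (35, 0) (35, 58) (0, 58)]
2. ⊥bis P3·P0 via (19.095,32.885): [(0, 42.5872) (35, 24.8036) (35, 58) (0, 58)]  |A|=850.6602
3. ⊥bis P3·P1 via (17.845,50.805): [(25.5317, 29.6145) (35, 24.8036) (35, 58) (15.2351, 58)]  |A|=437.6756
4. ⊥bis P3·P2 via (24.17,53.775): [(31.0971, 26.7867) (35, 24.8036) (35, 58) (23.0856, 58)]  |A|=250.7249
5. ⊥bis P3·P4 via (27.035,51.8): [(23.8942, 54.8494) (35, 44.0667) (35, 58) (23.0856, 58)]  |A|=96.1389
6. canonical 4-gon: [(23.8942, 54.8494) (35, 44.0667) (35, 58) (23.0856, 58)]
7. shoelace: 96.1389

Area of P3's cell: 96.1389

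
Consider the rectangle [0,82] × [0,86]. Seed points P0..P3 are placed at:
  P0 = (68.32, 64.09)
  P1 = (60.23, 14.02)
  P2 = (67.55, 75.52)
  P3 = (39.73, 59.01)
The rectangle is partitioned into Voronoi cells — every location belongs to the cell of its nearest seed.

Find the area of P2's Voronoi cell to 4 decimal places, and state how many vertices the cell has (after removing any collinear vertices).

Area of P2's cell: 562.9523 (4 vertices)

1. box [0,82]×[0,86]: [(0, 0) (82, 0) (82, 86) (0, 86)]
2. ⊥bis P2·P0 via (67.935,69.805): [(0, 65.2285) (82, 70.7525) (82, 86) (0, 86)]  |A|=1476.7805
3. ⊥bis P2·P1 via (63.89,44.77): [(0, 65.2285) (82, 70.7525) (82, 86) (0, 86)]  |A|=1476.7805
4. ⊥bis P2·P3 via (53.64,67.265): [(52.7401, 68.7814) (82, 70.7525) (82, 86) (42.5216, 86)]  |A|=562.9523
5. canonical 4-gon: [(52.7401, 68.7814) (82, 70.7525) (82, 86) (42.5216, 86)]
6. shoelace: 562.9523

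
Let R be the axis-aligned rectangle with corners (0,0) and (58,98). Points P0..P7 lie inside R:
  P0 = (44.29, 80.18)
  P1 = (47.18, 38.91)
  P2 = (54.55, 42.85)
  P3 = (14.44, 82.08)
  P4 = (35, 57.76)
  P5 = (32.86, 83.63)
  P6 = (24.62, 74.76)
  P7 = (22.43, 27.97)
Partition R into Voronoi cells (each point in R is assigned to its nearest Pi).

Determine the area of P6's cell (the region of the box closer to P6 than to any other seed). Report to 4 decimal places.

1. box [0,58]×[0,98]: [(0, 0) (58, 0) (58, 98) (0, 98)]
2. ⊥bis P6·P0 via (34.455,77.47): [(0, 0) (55.8016, 0) (28.798, 98) (0, 98)]  |A|=4145.3813
3. ⊥bis P6·P1 via (35.9,56.835): [(0, 34.2435) (39.5142, 59.1094) (28.798, 98) (0, 98)]  |A|=1819.6297
4. ⊥bis P6·P2 via (39.585,58.805): [(0, 34.2435) (39.5142, 59.1094) (28.798, 98) (0, 98)]  |A|=1819.6297
5. ⊥bis P6·P3 via (19.53,78.42): [(0, 51.2594) (0, 34.2435) (39.5142, 59.1094) (30.1309, 93.1628)]  |A|=1045.8107
6. ⊥bis P6·P4 via (29.81,66.26): [(0, 51.2594) (0, 48.0584) (36.4301, 70.3021) (30.1309, 93.1628)]  |A|=534.6917
7. ⊥bis P6·P5 via (28.74,79.195): [(23.5525, 84.0141) (0, 51.2594) (0, 48.0584) (36.4301, 70.3021) (35.7824, 72.6528)]  |A|=441.3783
8. ⊥bis P6·P7 via (23.525,51.365): [(23.5525, 84.0141) (0.8394, 52.4268) (6.7048, 52.1523) (36.4301, 70.3021) (35.7824, 72.6528)]  |A|=427.1082
9. canonical 5-gon: [(23.5525, 84.0141) (0.8394, 52.4268) (6.7048, 52.1523) (36.4301, 70.3021) (35.7824, 72.6528)]
10. shoelace: 427.1082

Area of P6's cell: 427.1082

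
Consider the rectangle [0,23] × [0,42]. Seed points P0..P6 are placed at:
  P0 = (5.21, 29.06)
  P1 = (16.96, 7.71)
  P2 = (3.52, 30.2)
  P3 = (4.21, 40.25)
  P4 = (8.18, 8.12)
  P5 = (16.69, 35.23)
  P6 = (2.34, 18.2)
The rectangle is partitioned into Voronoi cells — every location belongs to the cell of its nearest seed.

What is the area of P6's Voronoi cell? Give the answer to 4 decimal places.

1. box [0,23]×[0,42]: [(0, 0) (23, 0) (23, 42) (0, 42)]
2. ⊥bis P6·P0 via (3.775,23.63): [(0, 24.6276) (0, 0) (23, 0) (23, 18.5494)]  |A|=496.5354
3. ⊥bis P6·P1 via (9.65,12.955): [(15.1521, 20.6233) (0, 24.6276) (0, 0) (0.3547, 0)]  |A|=190.2374
4. ⊥bis P6·P2 via (2.93,24.2): [(15.1521, 20.6233) (0.8407, 24.4054) (0, 24.4881) (0, 0) (0.3547, 0)]  |A|=190.1787
5. ⊥bis P6·P3 via (3.275,29.225): [(15.1521, 20.6233) (0.8407, 24.4054) (0, 24.4881) (0, 0) (0.3547, 0)]  |A|=190.1787
6. ⊥bis P6·P4 via (5.26,13.16): [(13.025, 17.6588) (15.1521, 20.6233) (0.8407, 24.4054) (0, 24.4881) (0, 10.1125)]  |A|=121.1894
7. ⊥bis P6·P5 via (9.515,26.715): [(13.025, 17.6588) (15.1521, 20.6233) (0.8407, 24.4054) (0, 24.4881) (0, 10.1125)]  |A|=121.1894
8. canonical 5-gon: [(13.025, 17.6588) (15.1521, 20.6233) (0.8407, 24.4054) (0, 24.4881) (0, 10.1125)]
9. shoelace: 121.1894

Area of P6's cell: 121.1894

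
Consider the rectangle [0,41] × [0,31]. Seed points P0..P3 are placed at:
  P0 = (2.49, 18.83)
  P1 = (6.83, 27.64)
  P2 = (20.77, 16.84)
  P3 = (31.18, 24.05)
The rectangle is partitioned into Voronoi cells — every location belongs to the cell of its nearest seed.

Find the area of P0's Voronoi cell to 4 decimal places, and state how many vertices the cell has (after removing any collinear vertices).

Area of P0's cell: 246.4918 (4 vertices)

1. box [0,41]×[0,31]: [(0, 0) (41, 0) (41, 31) (0, 31)]
2. ⊥bis P0·P1 via (4.66,23.235): [(0, 25.5306) (0, 0) (41, 0) (41, 5.3331)]  |A|=632.7066
3. ⊥bis P0·P2 via (11.63,17.835): [(11.8332, 19.7013) (0, 25.5306) (0, 0) (9.6884, 0)]  |A|=246.4918
4. ⊥bis P0·P3 via (16.835,21.44): [(11.8332, 19.7013) (0, 25.5306) (0, 0) (9.6884, 0)]  |A|=246.4918
5. canonical 4-gon: [(11.8332, 19.7013) (0, 25.5306) (0, 0) (9.6884, 0)]
6. shoelace: 246.4918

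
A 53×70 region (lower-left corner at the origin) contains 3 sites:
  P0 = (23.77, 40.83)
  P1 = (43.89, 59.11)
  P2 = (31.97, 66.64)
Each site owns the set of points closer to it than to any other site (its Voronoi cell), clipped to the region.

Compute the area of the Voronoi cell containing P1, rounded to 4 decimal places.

1. box [0,53]×[0,70]: [(0, 0) (53, 0) (53, 70) (0, 70)]
2. ⊥bis P1·P0 via (33.83,49.97): [(53, 28.8704) (53, 70) (15.6318, 70)]  |A|=768.4699
3. ⊥bis P1·P2 via (37.93,62.875): [(31.4397, 52.6009) (53, 28.8704) (53, 70) (42.4309, 70)]  |A|=535.3288
4. canonical 4-gon: [(31.4397, 52.6009) (53, 28.8704) (53, 70) (42.4309, 70)]
5. shoelace: 535.3288

Area of P1's cell: 535.3288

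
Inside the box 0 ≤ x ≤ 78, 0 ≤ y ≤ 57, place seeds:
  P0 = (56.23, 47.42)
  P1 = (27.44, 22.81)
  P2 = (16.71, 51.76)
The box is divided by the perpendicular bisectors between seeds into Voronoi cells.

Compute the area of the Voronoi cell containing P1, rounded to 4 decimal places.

1. box [0,78]×[0,57]: [(0, 0) (78, 0) (78, 57) (0, 57)]
2. ⊥bis P1·P0 via (41.835,35.115): [(0, 0) (71.8517, 0) (23.1275, 57) (0, 57)]  |A|=2706.9056
3. ⊥bis P1·P2 via (22.075,37.285): [(0, 29.1031) (0, 0) (71.8517, 0) (35.6721, 42.3246)]  |A|=2039.6334
4. canonical 4-gon: [(0, 29.1031) (0, 0) (71.8517, 0) (35.6721, 42.3246)]
5. shoelace: 2039.6334

Area of P1's cell: 2039.6334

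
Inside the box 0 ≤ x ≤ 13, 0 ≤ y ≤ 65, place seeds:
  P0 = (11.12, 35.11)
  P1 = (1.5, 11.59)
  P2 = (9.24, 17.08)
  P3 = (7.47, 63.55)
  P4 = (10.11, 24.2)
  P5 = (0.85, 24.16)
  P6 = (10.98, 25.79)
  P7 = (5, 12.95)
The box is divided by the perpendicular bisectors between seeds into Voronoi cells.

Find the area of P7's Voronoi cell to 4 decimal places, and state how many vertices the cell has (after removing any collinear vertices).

1. box [0,13]×[0,65]: [(0, 0) (13, 0) (13, 65) (0, 65)]
2. ⊥bis P7·P0 via (8.06,24.03): [(0, 26.256) (0, 0) (13, 0) (13, 22.6657)]  |A|=317.9908
3. ⊥bis P7·P1 via (3.25,12.27): [(0, 26.256) (0, 20.634) (8.0178, 0) (13, 0) (13, 22.6657)]  |A|=235.2716
4. ⊥bis P7·P2 via (7.12,15.015): [(0, 22.3246) (0, 20.634) (8.0178, 0) (13, 0) (13, 8.9784)]  |A|=120.7504
5. ⊥bis P7·P3 via (6.235,38.25): [(0, 22.3246) (0, 20.634) (8.0178, 0) (13, 0) (13, 8.9784)]  |A|=120.7504
6. ⊥bis P7·P4 via (7.555,18.575): [(0.5555, 21.7543) (0, 22.0066) (0, 20.634) (8.0178, 0) (13, 0) (13, 8.9784)]  |A|=120.6621
7. ⊥bis P7·P5 via (2.925,18.555): [(3.4739, 18.7582) (1.0741, 17.8698) (8.0178, 0) (13, 0) (13, 8.9784)]  |A|=114.0199
8. ⊥bis P7·P6 via (7.99,19.37): [(3.4739, 18.7582) (1.0741, 17.8698) (8.0178, 0) (13, 0) (13, 8.9784)]  |A|=114.0199
9. canonical 5-gon: [(3.4739, 18.7582) (1.0741, 17.8698) (8.0178, 0) (13, 0) (13, 8.9784)]
10. shoelace: 114.0199

Area of P7's cell: 114.0199 (5 vertices)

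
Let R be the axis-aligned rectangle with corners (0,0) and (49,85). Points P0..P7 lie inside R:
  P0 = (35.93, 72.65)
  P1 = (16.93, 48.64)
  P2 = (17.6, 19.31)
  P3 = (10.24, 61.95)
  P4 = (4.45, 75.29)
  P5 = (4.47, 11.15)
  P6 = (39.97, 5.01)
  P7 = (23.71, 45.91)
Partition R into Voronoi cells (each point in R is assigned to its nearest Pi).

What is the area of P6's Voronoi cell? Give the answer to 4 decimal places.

Area of P6's cell: 556.0229

1. box [0,49]×[0,85]: [(0, 0) (49, 0) (49, 85) (0, 85)]
2. ⊥bis P6·P0 via (37.95,38.83): [(0, 36.5633) (0, 0) (49, 0) (49, 39.49)]  |A|=1863.3063
3. ⊥bis P6·P1 via (28.45,26.825): [(0, 11.8012) (0, 0) (49, 0) (49, 37.677)]  |A|=1212.2157
4. ⊥bis P6·P2 via (28.785,12.16): [(43.1076, 34.5653) (21.0117, 0) (49, 0) (49, 37.677)]  |A|=594.7161
5. ⊥bis P6·P3 via (25.105,33.48): [(43.1076, 34.5653) (21.0117, 0) (49, 0) (49, 37.677)]  |A|=594.7161
6. ⊥bis P6·P4 via (22.21,40.15): [(43.1076, 34.5653) (21.0117, 0) (49, 0) (49, 37.677)]  |A|=594.7161
7. ⊥bis P6·P5 via (22.22,8.08): [(43.1076, 34.5653) (21.0117, 0) (49, 0) (49, 37.677)]  |A|=594.7161
8. ⊥bis P6·P7 via (31.84,25.46): [(39.143, 28.3633) (21.0117, 0) (49, 0) (49, 32.282)]  |A|=556.0229
9. canonical 4-gon: [(39.143, 28.3633) (21.0117, 0) (49, 0) (49, 32.282)]
10. shoelace: 556.0229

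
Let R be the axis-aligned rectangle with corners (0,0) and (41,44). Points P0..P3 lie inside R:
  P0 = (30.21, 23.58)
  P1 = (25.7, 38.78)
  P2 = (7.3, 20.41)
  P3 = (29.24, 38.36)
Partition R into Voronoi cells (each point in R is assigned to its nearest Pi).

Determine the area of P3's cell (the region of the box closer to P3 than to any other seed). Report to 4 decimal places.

Area of P3's cell: 174.1312

1. box [0,41]×[0,44]: [(0, 0) (41, 0) (41, 44) (0, 44)]
2. ⊥bis P3·P0 via (29.725,30.97): [(0, 29.0192) (41, 31.71) (41, 44) (0, 44)]  |A|=559.0526
3. ⊥bis P3·P1 via (27.47,38.57): [(26.5435, 30.7612) (41, 31.71) (41, 44) (28.1142, 44)]  |A|=174.1312
4. ⊥bis P3·P2 via (18.27,29.385): [(26.5435, 30.7612) (41, 31.71) (41, 44) (28.1142, 44)]  |A|=174.1312
5. canonical 4-gon: [(26.5435, 30.7612) (41, 31.71) (41, 44) (28.1142, 44)]
6. shoelace: 174.1312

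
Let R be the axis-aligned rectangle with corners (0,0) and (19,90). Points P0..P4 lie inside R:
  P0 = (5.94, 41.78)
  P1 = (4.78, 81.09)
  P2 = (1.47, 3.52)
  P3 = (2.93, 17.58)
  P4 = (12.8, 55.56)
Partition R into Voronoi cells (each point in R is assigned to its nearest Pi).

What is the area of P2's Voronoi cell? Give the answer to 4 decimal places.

1. box [0,19]×[0,90]: [(0, 0) (19, 0) (19, 90) (0, 90)]
2. ⊥bis P2·P0 via (3.705,22.65): [(0, 23.0829) (0, 0) (19, 0) (19, 20.8631)]  |A|=417.4862
3. ⊥bis P2·P1 via (3.125,42.305): [(0, 23.0829) (0, 0) (19, 0) (19, 20.8631)]  |A|=417.4862
4. ⊥bis P2·P3 via (2.2,10.55): [(0, 10.7784) (0, 0) (19, 0) (19, 8.8055)]  |A|=186.0473
5. ⊥bis P2·P4 via (7.135,29.54): [(0, 10.7784) (0, 0) (19, 0) (19, 8.8055)]  |A|=186.0473
6. canonical 4-gon: [(0, 10.7784) (0, 0) (19, 0) (19, 8.8055)]
7. shoelace: 186.0473

Area of P2's cell: 186.0473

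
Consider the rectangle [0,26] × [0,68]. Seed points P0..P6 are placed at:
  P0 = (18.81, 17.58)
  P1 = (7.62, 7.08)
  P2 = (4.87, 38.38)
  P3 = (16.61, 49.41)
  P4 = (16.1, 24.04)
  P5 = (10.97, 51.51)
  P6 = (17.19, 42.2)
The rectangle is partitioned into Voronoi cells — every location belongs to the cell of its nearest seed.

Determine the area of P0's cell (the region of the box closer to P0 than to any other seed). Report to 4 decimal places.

1. box [0,26]×[0,68]: [(0, 0) (26, 0) (26, 68) (0, 68)]
2. ⊥bis P0·P1 via (13.215,12.33): [(0, 26.4134) (24.7847, 0) (26, 0) (26, 68) (0, 68)]  |A|=1440.6757
3. ⊥bis P0·P2 via (11.84,27.98): [(3.6687, 22.5036) (24.7847, 0) (26, 0) (26, 37.4699)]  |A|=432.0506
4. ⊥bis P0·P3 via (17.71,33.495): [(20.3402, 33.6768) (3.6687, 22.5036) (24.7847, 0) (26, 0) (26, 34.068)]  |A|=422.4236
5. ⊥bis P0·P4 via (17.455,20.81): [(8.703, 17.1385) (24.7847, 0) (26, 0) (26, 24.3947)]  |A|=221.3914
6. ⊥bis P0·P5 via (14.89,34.545): [(8.703, 17.1385) (24.7847, 0) (26, 0) (26, 24.3947)]  |A|=221.3914
7. ⊥bis P0·P6 via (18,29.89): [(8.703, 17.1385) (24.7847, 0) (26, 0) (26, 24.3947)]  |A|=221.3914
8. canonical 4-gon: [(8.703, 17.1385) (24.7847, 0) (26, 0) (26, 24.3947)]
9. shoelace: 221.3914

Area of P0's cell: 221.3914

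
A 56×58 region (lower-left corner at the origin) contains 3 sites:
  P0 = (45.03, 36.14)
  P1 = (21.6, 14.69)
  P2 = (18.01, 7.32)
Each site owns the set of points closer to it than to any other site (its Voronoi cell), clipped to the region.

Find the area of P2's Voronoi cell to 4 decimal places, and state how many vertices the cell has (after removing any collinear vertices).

Area of P2's cell: 437.8004 (3 vertices)

1. box [0,56]×[0,58]: [(0, 0) (56, 0) (56, 58) (0, 58)]
2. ⊥bis P2·P0 via (31.52,21.73): [(0, 51.2814) (0, 0) (54.6976, 0)]  |A|=1402.4837
3. ⊥bis P2·P1 via (19.805,11.005): [(0, 20.6522) (0, 0) (42.3974, 0)]  |A|=437.8004
4. canonical 3-gon: [(0, 20.6522) (0, 0) (42.3974, 0)]
5. shoelace: 437.8004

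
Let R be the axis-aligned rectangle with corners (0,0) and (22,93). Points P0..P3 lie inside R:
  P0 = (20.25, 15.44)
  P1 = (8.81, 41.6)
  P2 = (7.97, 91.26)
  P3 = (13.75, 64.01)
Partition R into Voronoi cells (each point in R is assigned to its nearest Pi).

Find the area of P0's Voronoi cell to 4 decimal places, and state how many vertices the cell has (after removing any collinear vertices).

Area of P0's cell: 593.4786 (4 vertices)

1. box [0,22]×[0,93]: [(0, 0) (22, 0) (22, 93) (0, 93)]
2. ⊥bis P0·P1 via (14.53,28.52): [(0, 22.1659) (0, 0) (22, 0) (22, 31.7867)]  |A|=593.4786
3. ⊥bis P0·P2 via (14.11,53.35): [(0, 22.1659) (0, 0) (22, 0) (22, 31.7867)]  |A|=593.4786
4. ⊥bis P0·P3 via (17,39.725): [(0, 22.1659) (0, 0) (22, 0) (22, 31.7867)]  |A|=593.4786
5. canonical 4-gon: [(0, 22.1659) (0, 0) (22, 0) (22, 31.7867)]
6. shoelace: 593.4786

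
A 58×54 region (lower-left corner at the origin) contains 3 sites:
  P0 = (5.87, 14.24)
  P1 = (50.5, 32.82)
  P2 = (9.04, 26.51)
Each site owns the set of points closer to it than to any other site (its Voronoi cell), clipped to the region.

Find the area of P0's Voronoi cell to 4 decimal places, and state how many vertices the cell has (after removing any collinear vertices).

Area of P0's cell: 624.2908 (4 vertices)

1. box [0,58]×[0,54]: [(0, 0) (58, 0) (58, 54) (0, 54)]
2. ⊥bis P0·P1 via (28.185,23.53): [(0, 0) (37.9808, 0) (15.5, 54) (0, 54)]  |A|=1443.9815
3. ⊥bis P0·P2 via (7.455,20.375): [(0, 22.301) (0, 0) (37.9808, 0) (32.1551, 13.9936)]  |A|=624.2908
4. canonical 4-gon: [(0, 22.301) (0, 0) (37.9808, 0) (32.1551, 13.9936)]
5. shoelace: 624.2908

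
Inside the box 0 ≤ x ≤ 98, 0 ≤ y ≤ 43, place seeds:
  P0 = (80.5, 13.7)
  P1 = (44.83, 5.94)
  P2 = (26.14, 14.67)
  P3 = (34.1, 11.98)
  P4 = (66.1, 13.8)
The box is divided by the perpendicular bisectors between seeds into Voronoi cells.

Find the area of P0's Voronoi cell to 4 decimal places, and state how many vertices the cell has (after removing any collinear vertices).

1. box [0,98]×[0,43]: [(0, 0) (98, 0) (98, 43) (0, 43)]
2. ⊥bis P0·P1 via (62.665,9.82): [(64.8013, 0) (98, 0) (98, 43) (55.4467, 43)]  |A|=1628.6672
3. ⊥bis P0·P2 via (53.32,14.185): [(64.8013, 0) (98, 0) (98, 43) (55.4467, 43)]  |A|=1628.6672
4. ⊥bis P0·P3 via (57.3,12.84): [(56.333, 38.9259) (64.8013, 0) (98, 0) (98, 43) (56.182, 43)]  |A|=1627.1693
5. ⊥bis P0·P4 via (73.3,13.75): [(73.2045, 0) (98, 0) (98, 43) (73.5031, 43)]  |A|=1059.7858
6. canonical 4-gon: [(73.2045, 0) (98, 0) (98, 43) (73.5031, 43)]
7. shoelace: 1059.7858

Area of P0's cell: 1059.7858 (4 vertices)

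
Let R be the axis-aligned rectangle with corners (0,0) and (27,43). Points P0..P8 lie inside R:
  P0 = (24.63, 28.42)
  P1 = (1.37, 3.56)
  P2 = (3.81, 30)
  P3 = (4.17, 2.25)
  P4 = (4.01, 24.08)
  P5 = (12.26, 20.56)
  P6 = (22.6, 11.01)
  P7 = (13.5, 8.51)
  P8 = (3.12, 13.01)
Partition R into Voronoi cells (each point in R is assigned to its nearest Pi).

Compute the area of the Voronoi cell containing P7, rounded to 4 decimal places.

1. box [0,27]×[0,43]: [(0, 0) (27, 0) (27, 43) (0, 43)]
2. ⊥bis P7·P0 via (19.065,18.465): [(0, 29.1226) (0, 0) (27, 0) (27, 14.0292)]  |A|=582.5499
3. ⊥bis P7·P1 via (7.435,6.035): [(0, 29.1226) (0, 24.2545) (9.8978, 0) (27, 0) (27, 14.0292)]  |A|=462.5173
4. ⊥bis P7·P2 via (8.655,19.255): [(13.6349, 21.5005) (3.0682, 16.7359) (9.8978, 0) (27, 0) (27, 14.0292)]  |A|=382.2959
5. ⊥bis P7·P3 via (8.835,5.38): [(13.6349, 21.5005) (3.0682, 16.7359) (5.9439, 9.6889) (12.4447, 0) (27, 0) (27, 14.0292)]  |A|=369.9571
6. ⊥bis P7·P4 via (8.755,16.295): [(15.5443, 20.4331) (4.345, 13.6071) (5.9439, 9.6889) (12.4447, 0) (27, 0) (27, 14.0292)]  |A|=337.8912
7. ⊥bis P7·P5 via (12.88,14.535): [(24.0407, 15.6835) (4.443, 13.6668) (4.345, 13.6071) (5.9439, 9.6889) (12.4447, 0) (27, 0) (27, 14.0292)]  |A|=282.7828
8. ⊥bis P7·P6 via (18.05,9.76): [(16.6321, 14.9211) (4.443, 13.6668) (4.345, 13.6071) (5.9439, 9.6889) (12.4447, 0) (20.7313, 0)]  |A|=156.0323
9. ⊥bis P7·P8 via (8.31,10.76): [(16.6321, 14.9211) (9.8096, 14.219) (7.0992, 7.9671) (12.4447, 0) (20.7313, 0)]  |A|=138.7595
10. canonical 5-gon: [(16.6321, 14.9211) (9.8096, 14.219) (7.0992, 7.9671) (12.4447, 0) (20.7313, 0)]
11. shoelace: 138.7595

Area of P7's cell: 138.7595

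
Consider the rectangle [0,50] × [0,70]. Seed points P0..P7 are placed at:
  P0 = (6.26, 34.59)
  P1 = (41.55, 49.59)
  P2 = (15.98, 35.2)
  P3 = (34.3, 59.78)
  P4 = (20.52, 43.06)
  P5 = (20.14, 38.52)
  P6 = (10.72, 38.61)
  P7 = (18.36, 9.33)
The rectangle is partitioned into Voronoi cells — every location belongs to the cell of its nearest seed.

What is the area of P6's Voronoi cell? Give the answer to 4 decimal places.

Area of P6's cell: 290.7930

1. box [0,50]×[0,70]: [(0, 0) (50, 0) (50, 70) (0, 70)]
2. ⊥bis P6·P0 via (8.49,36.6): [(0, 46.0193) (41.4792, 0) (50, 0) (50, 70) (0, 70)]  |A|=2545.5782
3. ⊥bis P6·P1 via (26.135,44.1): [(0, 46.0193) (41.4792, 0) (41.8411, 0) (16.9108, 70) (0, 70)]  |A|=1101.8936
4. ⊥bis P6·P2 via (13.35,36.905): [(0, 46.0193) (11.2018, 33.5914) (23.2557, 52.1847) (16.9108, 70) (0, 70)]  |A|=608.5209
5. ⊥bis P6·P3 via (22.51,49.195): [(0, 46.0193) (11.2018, 33.5914) (21.8175, 49.9663) (3.8314, 70) (0, 70)]  |A|=457.6583
6. ⊥bis P6·P4 via (15.62,40.835): [(0, 46.0193) (11.2018, 33.5914) (15.7344, 40.583) (2.3767, 70) (0, 70)]  |A|=290.9443
7. ⊥bis P6·P5 via (15.43,38.565): [(0, 46.0193) (11.2018, 33.5914) (15.445, 40.1366) (15.4552, 41.198) (2.3767, 70) (0, 70)]  |A|=290.793
8. ⊥bis P6·P7 via (14.54,23.97): [(0, 46.0193) (11.2018, 33.5914) (15.445, 40.1366) (15.4552, 41.198) (2.3767, 70) (0, 70)]  |A|=290.793
9. canonical 6-gon: [(0, 46.0193) (11.2018, 33.5914) (15.445, 40.1366) (15.4552, 41.198) (2.3767, 70) (0, 70)]
10. shoelace: 290.793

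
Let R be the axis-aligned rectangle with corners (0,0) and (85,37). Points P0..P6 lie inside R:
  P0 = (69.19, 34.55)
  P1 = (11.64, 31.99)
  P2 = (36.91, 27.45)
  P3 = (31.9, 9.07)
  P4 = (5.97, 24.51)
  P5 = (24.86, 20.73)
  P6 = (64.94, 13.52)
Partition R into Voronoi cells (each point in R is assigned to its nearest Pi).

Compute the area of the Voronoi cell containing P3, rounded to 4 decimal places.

1. box [0,85]×[0,37]: [(0, 0) (85, 0) (85, 37) (0, 37)]
2. ⊥bis P3·P0 via (50.545,21.81): [(0, 0) (65.4476, 0) (40.1658, 37) (0, 37)]  |A|=1953.8479
3. ⊥bis P3·P1 via (21.77,20.53): [(0, 1.2865) (0, 0) (65.4476, 0) (40.2549, 36.8696)]  |A|=1232.4085
4. ⊥bis P3·P2 via (34.405,18.26): [(22.7851, 21.4273) (0, 1.2865) (0, 0) (65.4476, 0) (57.22, 12.0411)]  |A|=884.5448
5. ⊥bis P3·P4 via (18.935,16.79): [(22.7851, 21.4273) (20.4863, 19.3953) (8.9374, 0) (65.4476, 0) (57.22, 12.0411)]  |A|=784.6947
6. ⊥bis P3·P5 via (28.38,14.9): [(34.0881, 18.3464) (11.8762, 4.9355) (8.9374, 0) (65.4476, 0) (57.22, 12.0411)]  |A|=666.8142
7. ⊥bis P3·P6 via (48.42,11.295): [(47.9803, 14.5597) (34.0881, 18.3464) (11.8762, 4.9355) (8.9374, 0) (49.9413, 0)]  |A|=508.6632
8. canonical 5-gon: [(47.9803, 14.5597) (34.0881, 18.3464) (11.8762, 4.9355) (8.9374, 0) (49.9413, 0)]
9. shoelace: 508.6632

Area of P3's cell: 508.6632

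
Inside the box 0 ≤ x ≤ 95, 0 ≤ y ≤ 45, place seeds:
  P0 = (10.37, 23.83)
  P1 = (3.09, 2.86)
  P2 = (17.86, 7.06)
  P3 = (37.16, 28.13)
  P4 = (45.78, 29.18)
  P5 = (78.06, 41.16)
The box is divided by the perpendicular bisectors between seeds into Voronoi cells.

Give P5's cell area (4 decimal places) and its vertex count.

1. box [0,95]×[0,45]: [(0, 0) (95, 0) (95, 45) (0, 45)]
2. ⊥bis P5·P0 via (44.215,32.495): [(52.5344, 0) (95, 0) (95, 45) (41.0135, 45)]  |A|=2170.1736
3. ⊥bis P5·P1 via (40.575,22.01): [(52.5344, 0) (95, 0) (95, 45) (41.0135, 45)]  |A|=2170.1736
4. ⊥bis P5·P2 via (47.96,24.11): [(45.0436, 29.2587) (61.617, 0) (95, 0) (95, 45) (41.0135, 45)]  |A|=2037.3009
5. ⊥bis P5·P3 via (57.61,34.645): [(68.6473, 0) (95, 0) (95, 45) (54.3111, 45)]  |A|=1508.437
6. ⊥bis P5·P4 via (61.92,35.17): [(74.9726, 0) (95, 0) (95, 45) (58.2718, 45)]  |A|=1277.0016
7. canonical 4-gon: [(74.9726, 0) (95, 0) (95, 45) (58.2718, 45)]
8. shoelace: 1277.0016

Area of P5's cell: 1277.0016 (4 vertices)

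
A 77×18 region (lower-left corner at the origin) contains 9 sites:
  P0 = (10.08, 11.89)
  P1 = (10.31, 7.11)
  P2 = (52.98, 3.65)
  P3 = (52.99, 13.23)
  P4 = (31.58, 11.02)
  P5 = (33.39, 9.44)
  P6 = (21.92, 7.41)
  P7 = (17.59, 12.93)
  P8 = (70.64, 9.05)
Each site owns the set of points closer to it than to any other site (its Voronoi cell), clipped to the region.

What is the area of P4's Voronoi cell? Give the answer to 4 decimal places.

Area of P4's cell: 96.4436

1. box [0,77]×[0,18]: [(0, 0) (77, 0) (77, 18) (0, 18)]
2. ⊥bis P4·P0 via (20.83,11.455): [(20.3665, 0) (77, 0) (77, 18) (21.0948, 18)]  |A|=1012.8482
3. ⊥bis P4·P1 via (20.945,9.065): [(20.7715, 10.0089) (22.6114, 0) (77, 0) (77, 18) (21.0948, 18)]  |A|=1001.6136
4. ⊥bis P4·P2 via (42.28,7.335): [(20.7715, 10.0089) (22.6114, 0) (39.7539, 0) (45.9529, 18) (21.0948, 18)]  |A|=386.975
5. ⊥bis P4·P3 via (42.285,12.125): [(20.7715, 10.0089) (22.6114, 0) (39.7539, 0) (42.6643, 8.4508) (41.6786, 18) (21.0948, 18)]  |A|=366.5665
6. ⊥bis P4·P5 via (32.485,10.23): [(20.7715, 10.0089) (22.6114, 0) (23.5549, 0) (39.2677, 18) (21.0948, 18)]  |A|=181.0169
7. ⊥bis P4·P6 via (26.75,9.215): [(28.2036, 5.3253) (39.2677, 18) (23.467, 18)]  |A|=100.134
8. ⊥bis P4·P7 via (24.585,11.975): [(24.8883, 14.1967) (28.2036, 5.3253) (39.2677, 18) (25.4076, 18)]  |A|=96.4436
9. ⊥bis P4·P8 via (51.11,10.035): [(24.8883, 14.1967) (28.2036, 5.3253) (39.2677, 18) (25.4076, 18)]  |A|=96.4436
10. canonical 4-gon: [(24.8883, 14.1967) (28.2036, 5.3253) (39.2677, 18) (25.4076, 18)]
11. shoelace: 96.4436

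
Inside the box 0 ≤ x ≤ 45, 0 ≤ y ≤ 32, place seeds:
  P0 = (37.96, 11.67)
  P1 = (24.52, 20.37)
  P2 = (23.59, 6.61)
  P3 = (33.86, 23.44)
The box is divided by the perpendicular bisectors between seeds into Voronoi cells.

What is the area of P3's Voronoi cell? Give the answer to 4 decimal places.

1. box [0,45]×[0,32]: [(0, 0) (45, 0) (45, 32) (0, 32)]
2. ⊥bis P3·P0 via (35.91,17.555): [(0, 5.046) (45, 20.7214) (45, 32) (0, 32)]  |A|=860.2327
3. ⊥bis P3·P1 via (29.19,21.905): [(31.1633, 15.9015) (45, 20.7214) (45, 32) (25.8718, 32)]  |A|=231.9962
4. ⊥bis P3·P2 via (28.725,15.025): [(31.1633, 15.9015) (45, 20.7214) (45, 32) (25.8718, 32)]  |A|=231.9962
5. canonical 4-gon: [(31.1633, 15.9015) (45, 20.7214) (45, 32) (25.8718, 32)]
6. shoelace: 231.9962

Area of P3's cell: 231.9962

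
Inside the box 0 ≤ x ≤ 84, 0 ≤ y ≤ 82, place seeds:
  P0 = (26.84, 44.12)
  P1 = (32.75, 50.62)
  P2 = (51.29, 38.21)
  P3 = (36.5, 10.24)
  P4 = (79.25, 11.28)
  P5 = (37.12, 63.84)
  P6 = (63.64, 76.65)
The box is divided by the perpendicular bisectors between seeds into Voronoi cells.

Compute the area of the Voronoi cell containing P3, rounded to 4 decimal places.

1. box [0,84]×[0,82]: [(0, 0) (84, 0) (84, 82) (0, 82)]
2. ⊥bis P3·P0 via (31.67,27.18): [(0, 18.1501) (0, 0) (84, 0) (84, 42.1005)]  |A|=2530.5278
3. ⊥bis P3·P1 via (34.625,30.43): [(47.1471, 31.5929) (0, 18.1501) (0, 0) (84, 0) (84, 35.0153)]  |A|=2399.973
4. ⊥bis P3·P2 via (43.895,24.225): [(35.9817, 28.4094) (0, 18.1501) (0, 0) (84, 0) (84, 3.0182)]  |A|=1592.1959
5. ⊥bis P3·P4 via (57.875,10.76): [(57.7253, 16.9118) (35.9817, 28.4094) (0, 18.1501) (0, 0) (58.1368, 0)]  |A|=1333.8476
6. ⊥bis P3·P5 via (36.81,37.04): [(57.7253, 16.9118) (35.9817, 28.4094) (0, 18.1501) (0, 0) (58.1368, 0)]  |A|=1333.8476
7. ⊥bis P3·P6 via (50.07,43.445): [(57.7253, 16.9118) (35.9817, 28.4094) (0, 18.1501) (0, 0) (58.1368, 0)]  |A|=1333.8476
8. canonical 5-gon: [(57.7253, 16.9118) (35.9817, 28.4094) (0, 18.1501) (0, 0) (58.1368, 0)]
9. shoelace: 1333.8476

Area of P3's cell: 1333.8476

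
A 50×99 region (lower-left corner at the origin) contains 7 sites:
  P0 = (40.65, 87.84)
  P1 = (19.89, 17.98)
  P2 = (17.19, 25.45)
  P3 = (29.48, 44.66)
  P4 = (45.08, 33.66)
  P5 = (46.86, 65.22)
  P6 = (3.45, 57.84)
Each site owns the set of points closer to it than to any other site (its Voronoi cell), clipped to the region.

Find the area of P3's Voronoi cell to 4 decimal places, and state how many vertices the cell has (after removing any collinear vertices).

1. box [0,50]×[0,99]: [(0, 0) (50, 0) (50, 99) (0, 99)]
2. ⊥bis P3·P0 via (35.065,66.25): [(0, 75.3208) (0, 0) (50, 0) (50, 62.3865)]  |A|=3442.683
3. ⊥bis P3·P1 via (24.685,31.32): [(0, 75.3208) (0, 40.1929) (50, 22.2206) (50, 62.3865)]  |A|=1882.3443
4. ⊥bis P3·P2 via (23.335,35.055): [(0, 75.3208) (0, 49.9841) (34.9278, 27.6383) (50, 22.2206) (50, 62.3865)]  |A|=1711.3528
5. ⊥bis P3·P4 via (37.28,39.16): [(0, 75.3208) (0, 49.9841) (30.9501, 30.1831) (50, 57.1993) (50, 62.3865)]  |A|=1369.7803
6. ⊥bis P3·P5 via (38.17,54.94): [(20.2601, 70.0798) (0, 75.3208) (0, 49.9841) (30.9501, 30.1831) (44.5838, 49.5182)]  |A|=1143.5468
7. ⊥bis P3·P6 via (16.465,51.25): [(24.279, 66.6824) (11.9522, 42.3374) (30.9501, 30.1831) (44.5838, 49.5182)]  |A|=619.4692
8. canonical 4-gon: [(24.279, 66.6824) (11.9522, 42.3374) (30.9501, 30.1831) (44.5838, 49.5182)]
9. shoelace: 619.4692

Area of P3's cell: 619.4692 (4 vertices)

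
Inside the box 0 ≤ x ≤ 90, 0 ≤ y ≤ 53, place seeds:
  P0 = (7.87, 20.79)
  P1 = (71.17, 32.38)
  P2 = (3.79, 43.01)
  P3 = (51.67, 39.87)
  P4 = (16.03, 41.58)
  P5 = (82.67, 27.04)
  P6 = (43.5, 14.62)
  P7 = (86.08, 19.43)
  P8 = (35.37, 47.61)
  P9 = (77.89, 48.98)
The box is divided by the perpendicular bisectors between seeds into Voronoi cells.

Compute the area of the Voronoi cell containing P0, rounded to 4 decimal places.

1. box [0,90]×[0,53]: [(0, 0) (90, 0) (90, 53) (0, 53)]
2. ⊥bis P0·P1 via (39.52,26.585): [(0, 0) (44.3876, 0) (34.6835, 53) (0, 53)]  |A|=2095.3848
3. ⊥bis P0·P2 via (5.83,31.9): [(0, 30.8295) (0, 0) (44.3876, 0) (37.4827, 37.712)]  |A|=1414.7595
4. ⊥bis P0·P3 via (29.77,30.33): [(27.3637, 35.854) (0, 30.8295) (0, 0) (42.9822, 0)]  |A|=1192.3463
5. ⊥bis P0·P4 via (11.95,31.185): [(32.9959, 22.9245) (8.7584, 32.4377) (0, 30.8295) (0, 0) (42.9822, 0)]  |A|=1062.4477
6. ⊥bis P0·P5 via (45.27,23.915): [(32.9959, 22.9245) (8.7584, 32.4377) (0, 30.8295) (0, 0) (42.9822, 0)]  |A|=1062.4477
7. ⊥bis P0·P6 via (25.685,17.705): [(26.9966, 25.2793) (8.7584, 32.4377) (0, 30.8295) (0, 0) (22.619, 0)]  |A|=748.0561
8. ⊥bis P0·P7 via (46.975,20.11): [(26.9966, 25.2793) (8.7584, 32.4377) (0, 30.8295) (0, 0) (22.619, 0)]  |A|=748.0561
9. ⊥bis P0·P8 via (21.62,34.2): [(26.9966, 25.2793) (8.7584, 32.4377) (0, 30.8295) (0, 0) (22.619, 0)]  |A|=748.0561
10. ⊥bis P0·P9 via (42.88,34.885): [(26.9966, 25.2793) (8.7584, 32.4377) (0, 30.8295) (0, 0) (22.619, 0)]  |A|=748.0561
11. canonical 5-gon: [(26.9966, 25.2793) (8.7584, 32.4377) (0, 30.8295) (0, 0) (22.619, 0)]
12. shoelace: 748.0561

Area of P0's cell: 748.0561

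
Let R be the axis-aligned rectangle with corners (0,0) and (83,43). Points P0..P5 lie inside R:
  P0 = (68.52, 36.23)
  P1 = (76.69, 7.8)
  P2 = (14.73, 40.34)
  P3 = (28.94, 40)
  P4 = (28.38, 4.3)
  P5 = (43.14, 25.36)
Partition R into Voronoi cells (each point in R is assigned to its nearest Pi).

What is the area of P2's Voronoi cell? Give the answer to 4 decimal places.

1. box [0,83]×[0,43]: [(0, 0) (83, 0) (83, 43) (0, 43)]
2. ⊥bis P2·P0 via (41.625,38.285): [(0, 0) (38.6997, 0) (41.9853, 43) (0, 43)]  |A|=1734.727
3. ⊥bis P2·P1 via (45.71,24.07): [(0, 0) (33.069, 0) (39.6584, 12.5471) (41.9853, 43) (0, 43)]  |A|=1699.4024
4. ⊥bis P2·P3 via (21.835,40.17): [(0, 0) (20.8739, 0) (21.9027, 43) (0, 43)]  |A|=919.6963
5. ⊥bis P2·P4 via (21.555,22.32): [(0, 14.1561) (21.4066, 22.2638) (21.9027, 43) (0, 43)]  |A|=535.8137
6. ⊥bis P2·P5 via (28.935,32.85): [(0, 14.1561) (21.4066, 22.2638) (21.9027, 43) (0, 43)]  |A|=535.8137
7. canonical 4-gon: [(0, 14.1561) (21.4066, 22.2638) (21.9027, 43) (0, 43)]
8. shoelace: 535.8137

Area of P2's cell: 535.8137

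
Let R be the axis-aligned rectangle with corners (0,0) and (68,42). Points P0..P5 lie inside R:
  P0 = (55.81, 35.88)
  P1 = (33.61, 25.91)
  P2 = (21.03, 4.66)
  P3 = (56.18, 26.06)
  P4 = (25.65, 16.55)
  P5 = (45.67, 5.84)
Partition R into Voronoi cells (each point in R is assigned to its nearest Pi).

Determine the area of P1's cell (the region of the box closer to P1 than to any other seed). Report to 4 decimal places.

1. box [0,68]×[0,42]: [(0, 0) (68, 0) (68, 42) (0, 42)]
2. ⊥bis P1·P0 via (44.71,30.895): [(0, 0) (58.5849, 0) (39.7228, 42) (0, 42)]  |A|=2064.4611
3. ⊥bis P1·P2 via (27.32,15.285): [(0, 31.4584) (53.1393, 0) (58.5849, 0) (39.7228, 42) (0, 42)]  |A|=1228.622
4. ⊥bis P1·P3 via (44.895,25.985): [(0, 31.4584) (45.0358, 4.7972) (44.8647, 30.5506) (39.7228, 42) (0, 42)]  |A|=1041.5028
5. ⊥bis P1·P4 via (29.63,21.23): [(45.0135, 8.1474) (44.8647, 30.5506) (39.7228, 42) (5.207, 42)]  |A|=640.9693
6. ⊥bis P1·P5 via (39.64,15.875): [(37.4642, 14.5676) (44.941, 19.0604) (44.8647, 30.5506) (39.7228, 42) (5.207, 42)]  |A|=600.0093
7. canonical 5-gon: [(37.4642, 14.5676) (44.941, 19.0604) (44.8647, 30.5506) (39.7228, 42) (5.207, 42)]
8. shoelace: 600.0093

Area of P1's cell: 600.0093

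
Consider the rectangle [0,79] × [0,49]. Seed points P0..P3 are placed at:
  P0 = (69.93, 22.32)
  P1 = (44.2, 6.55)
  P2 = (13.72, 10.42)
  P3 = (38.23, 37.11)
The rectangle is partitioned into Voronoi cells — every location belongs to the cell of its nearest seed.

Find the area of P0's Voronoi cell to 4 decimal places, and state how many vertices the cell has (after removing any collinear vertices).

1. box [0,79]×[0,49]: [(0, 0) (79, 0) (79, 49) (0, 49)]
2. ⊥bis P0·P1 via (57.065,14.435): [(65.9123, 0) (79, 0) (79, 49) (35.88, 49)]  |A|=1377.0897
3. ⊥bis P0·P2 via (41.825,16.37): [(65.9123, 0) (79, 0) (79, 49) (35.88, 49)]  |A|=1377.0897
4. ⊥bis P0·P3 via (54.08,29.715): [(51.3224, 23.8045) (65.9123, 0) (79, 0) (79, 49) (63.0776, 49)]  |A|=1034.4608
5. canonical 5-gon: [(51.3224, 23.8045) (65.9123, 0) (79, 0) (79, 49) (63.0776, 49)]
6. shoelace: 1034.4608

Area of P0's cell: 1034.4608 (5 vertices)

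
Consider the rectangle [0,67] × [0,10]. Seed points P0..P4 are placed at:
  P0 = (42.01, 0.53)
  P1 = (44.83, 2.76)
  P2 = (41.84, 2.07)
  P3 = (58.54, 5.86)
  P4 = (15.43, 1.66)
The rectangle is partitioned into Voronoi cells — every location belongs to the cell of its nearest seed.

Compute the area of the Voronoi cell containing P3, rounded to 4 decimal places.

Area of P3's cell: 154.7102

1. box [0,67]×[0,10]: [(0, 0) (67, 0) (67, 10) (0, 10)]
2. ⊥bis P3·P0 via (50.275,3.195): [(51.3052, 0) (67, 0) (67, 10) (48.0808, 10)]  |A|=173.0701
3. ⊥bis P3·P1 via (51.685,4.31): [(52.6595, 0) (67, 0) (67, 10) (50.3984, 10)]  |A|=154.7102
4. ⊥bis P3·P2 via (50.19,3.965): [(52.6595, 0) (67, 0) (67, 10) (50.3984, 10)]  |A|=154.7102
5. ⊥bis P3·P4 via (36.985,3.76): [(52.6595, 0) (67, 0) (67, 10) (50.3984, 10)]  |A|=154.7102
6. canonical 4-gon: [(52.6595, 0) (67, 0) (67, 10) (50.3984, 10)]
7. shoelace: 154.7102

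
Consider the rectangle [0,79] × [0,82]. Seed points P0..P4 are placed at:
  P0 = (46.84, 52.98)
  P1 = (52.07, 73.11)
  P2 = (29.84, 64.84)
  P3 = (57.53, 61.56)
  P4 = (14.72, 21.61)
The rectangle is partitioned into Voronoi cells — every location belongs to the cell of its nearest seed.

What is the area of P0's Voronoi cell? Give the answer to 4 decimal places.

Area of P0's cell: 1696.9399

1. box [0,79]×[0,82]: [(0, 0) (79, 0) (79, 82) (0, 82)]
2. ⊥bis P0·P1 via (49.455,63.045): [(0, 75.894) (0, 0) (79, 0) (79, 55.3689)]  |A|=5184.8822
3. ⊥bis P0·P2 via (38.34,58.91): [(42.4876, 64.8552) (0, 3.9538) (0, 0) (79, 0) (79, 55.3689)]  |A|=3656.599
4. ⊥bis P0·P3 via (52.185,57.27): [(47.0479, 63.6704) (42.4876, 64.8552) (0, 3.9538) (0, 0) (79, 0) (79, 23.8606)]  |A|=3153.2222
5. ⊥bis P0·P4 via (30.78,37.295): [(47.0479, 63.6704) (42.4876, 64.8552) (26.3936, 41.7862) (67.2042, 0) (79, 0) (79, 23.8606)]  |A|=1696.9399
6. canonical 6-gon: [(47.0479, 63.6704) (42.4876, 64.8552) (26.3936, 41.7862) (67.2042, 0) (79, 0) (79, 23.8606)]
7. shoelace: 1696.9399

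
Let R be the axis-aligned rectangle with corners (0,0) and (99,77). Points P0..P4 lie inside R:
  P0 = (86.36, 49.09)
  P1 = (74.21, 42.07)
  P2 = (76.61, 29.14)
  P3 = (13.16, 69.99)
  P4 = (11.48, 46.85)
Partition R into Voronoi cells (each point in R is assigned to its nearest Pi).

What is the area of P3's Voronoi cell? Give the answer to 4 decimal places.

1. box [0,99]×[0,77]: [(0, 0) (99, 0) (99, 77) (0, 77)]
2. ⊥bis P3·P0 via (49.76,59.54): [(0, 0) (32.7602, 0) (54.7452, 77) (0, 77)]  |A|=3368.9562
3. ⊥bis P3·P1 via (43.685,56.03): [(0, 0) (18.0608, 0) (53.2752, 77) (0, 77)]  |A|=2746.4363
4. ⊥bis P3·P2 via (44.885,49.565): [(0, 0) (12.9744, 0) (30.5347, 27.2755) (53.2752, 77) (0, 77)]  |A|=2677.0688
5. ⊥bis P3·P4 via (12.32,58.42): [(0, 59.3145) (43.735, 56.1392) (53.2752, 77) (0, 77)]  |A|=942.4194
6. canonical 4-gon: [(0, 59.3145) (43.735, 56.1392) (53.2752, 77) (0, 77)]
7. shoelace: 942.4194

Area of P3's cell: 942.4194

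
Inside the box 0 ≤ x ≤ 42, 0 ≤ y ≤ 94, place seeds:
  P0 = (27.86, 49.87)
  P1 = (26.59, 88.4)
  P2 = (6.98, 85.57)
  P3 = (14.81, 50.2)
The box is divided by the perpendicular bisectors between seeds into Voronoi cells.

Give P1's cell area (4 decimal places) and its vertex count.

Area of P1's cell: 603.9007 (5 vertices)

1. box [0,42]×[0,94]: [(0, 0) (42, 0) (42, 94) (0, 94)]
2. ⊥bis P1·P0 via (27.225,69.135): [(0, 68.2376) (42, 69.622) (42, 94) (0, 94)]  |A|=1052.9477
3. ⊥bis P1·P2 via (16.785,86.985): [(19.3982, 68.877) (42, 69.622) (42, 94) (15.7726, 94)]  |A|=604.9476
4. ⊥bis P1·P3 via (20.7,69.3): [(19.2737, 69.7398) (21.8135, 68.9566) (42, 69.622) (42, 94) (15.7726, 94)]  |A|=603.9007
5. canonical 5-gon: [(19.2737, 69.7398) (21.8135, 68.9566) (42, 69.622) (42, 94) (15.7726, 94)]
6. shoelace: 603.9007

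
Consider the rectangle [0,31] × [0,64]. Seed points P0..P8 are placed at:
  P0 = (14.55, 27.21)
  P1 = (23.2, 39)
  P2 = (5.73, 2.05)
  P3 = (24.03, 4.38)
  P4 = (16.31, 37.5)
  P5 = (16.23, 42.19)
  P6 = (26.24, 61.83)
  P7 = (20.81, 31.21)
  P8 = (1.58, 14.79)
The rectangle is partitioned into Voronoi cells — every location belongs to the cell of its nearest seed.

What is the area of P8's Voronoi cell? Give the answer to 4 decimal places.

1. box [0,31]×[0,64]: [(0, 0) (31, 0) (31, 64) (0, 64)]
2. ⊥bis P8·P0 via (8.065,21): [(0, 29.4221) (0, 0) (28.1745, 0)]  |A|=414.4769
3. ⊥bis P8·P1 via (12.39,26.895): [(0, 29.4221) (0, 0) (28.1745, 0)]  |A|=414.4769
4. ⊥bis P8·P2 via (3.655,8.42): [(16.1987, 12.5061) (0, 29.4221) (0, 7.2294)]  |A|=179.7473
5. ⊥bis P8·P3 via (12.805,9.585): [(13.7967, 11.7236) (14.8248, 13.9409) (0, 29.4221) (0, 7.2294)]  |A|=177.4865
6. ⊥bis P8·P4 via (8.945,26.145): [(13.7967, 11.7236) (14.8248, 13.9409) (0, 29.4221) (0, 7.2294)]  |A|=177.4865
7. ⊥bis P8·P5 via (8.905,28.49): [(13.7967, 11.7236) (14.8248, 13.9409) (0, 29.4221) (0, 7.2294)]  |A|=177.4865
8. ⊥bis P8·P6 via (13.91,38.31): [(13.7967, 11.7236) (14.8248, 13.9409) (0, 29.4221) (0, 7.2294)]  |A|=177.4865
9. ⊥bis P8·P7 via (11.195,23): [(13.7967, 11.7236) (14.8248, 13.9409) (0, 29.4221) (0, 7.2294)]  |A|=177.4865
10. canonical 4-gon: [(13.7967, 11.7236) (14.8248, 13.9409) (0, 29.4221) (0, 7.2294)]
11. shoelace: 177.4865

Area of P8's cell: 177.4865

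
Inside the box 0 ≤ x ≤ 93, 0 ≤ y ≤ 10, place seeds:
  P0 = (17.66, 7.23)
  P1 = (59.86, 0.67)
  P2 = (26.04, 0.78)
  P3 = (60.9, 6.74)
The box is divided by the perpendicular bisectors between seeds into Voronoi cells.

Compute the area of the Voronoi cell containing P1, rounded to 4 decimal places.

Area of P1's cell: 130.6064

1. box [0,93]×[0,10]: [(0, 0) (93, 0) (93, 10) (0, 10)]
2. ⊥bis P1·P0 via (38.76,3.95): [(38.146, 0) (93, 0) (93, 10) (39.7005, 10)]  |A|=540.7678
3. ⊥bis P1·P2 via (42.95,0.725): [(42.9476, 0) (93, 0) (93, 10) (42.9802, 10)]  |A|=500.361
4. ⊥bis P1·P3 via (60.38,3.705): [(42.9694, 6.688) (42.9476, 0) (82.0044, 0)]  |A|=130.6064
5. canonical 3-gon: [(42.9694, 6.688) (42.9476, 0) (82.0044, 0)]
6. shoelace: 130.6064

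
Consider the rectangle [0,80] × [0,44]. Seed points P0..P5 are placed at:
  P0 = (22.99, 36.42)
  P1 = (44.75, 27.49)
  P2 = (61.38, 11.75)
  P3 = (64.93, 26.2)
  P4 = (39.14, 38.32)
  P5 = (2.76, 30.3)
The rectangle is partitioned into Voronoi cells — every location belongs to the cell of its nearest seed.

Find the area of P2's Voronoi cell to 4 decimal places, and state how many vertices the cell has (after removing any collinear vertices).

Area of P2's cell: 669.6221 (4 vertices)

1. box [0,80]×[0,44]: [(0, 0) (80, 0) (80, 44) (0, 44)]
2. ⊥bis P2·P0 via (42.185,24.085): [(26.7076, 0) (80, 0) (80, 44) (54.9827, 44)]  |A|=1722.8135
3. ⊥bis P2·P1 via (53.065,19.62): [(34.495, 0) (80, 0) (80, 44) (76.1402, 44)]  |A|=1086.0244
4. ⊥bis P2·P3 via (63.155,18.975): [(54.4733, 21.1079) (34.495, 0) (80, 0) (80, 14.8366)]  |A|=669.6221
5. ⊥bis P2·P4 via (50.26,25.035): [(54.4733, 21.1079) (34.495, 0) (80, 0) (80, 14.8366)]  |A|=669.6221
6. ⊥bis P2·P5 via (32.07,21.025): [(54.4733, 21.1079) (34.495, 0) (80, 0) (80, 14.8366)]  |A|=669.6221
7. canonical 4-gon: [(54.4733, 21.1079) (34.495, 0) (80, 0) (80, 14.8366)]
8. shoelace: 669.6221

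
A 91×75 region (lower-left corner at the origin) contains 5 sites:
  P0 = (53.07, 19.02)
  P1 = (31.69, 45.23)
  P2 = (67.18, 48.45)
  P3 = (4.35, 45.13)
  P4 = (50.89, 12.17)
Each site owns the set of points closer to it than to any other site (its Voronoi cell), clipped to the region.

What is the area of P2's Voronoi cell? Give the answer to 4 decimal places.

Area of P2's cell: 1949.2571

1. box [0,91]×[0,75]: [(0, 0) (91, 0) (91, 75) (0, 75)]
2. ⊥bis P2·P0 via (60.125,33.735): [(0, 62.5615) (91, 18.9322) (91, 75) (0, 75)]  |A|=3117.0366
3. ⊥bis P2·P1 via (49.435,46.84): [(50.1919, 38.4973) (91, 18.9322) (91, 75) (46.88, 75)]  |A|=1949.2571
4. ⊥bis P2·P3 via (35.765,46.79): [(50.1919, 38.4973) (91, 18.9322) (91, 75) (46.88, 75)]  |A|=1949.2571
5. ⊥bis P2·P4 via (59.035,30.31): [(50.1919, 38.4973) (91, 18.9322) (91, 75) (46.88, 75)]  |A|=1949.2571
6. canonical 4-gon: [(50.1919, 38.4973) (91, 18.9322) (91, 75) (46.88, 75)]
7. shoelace: 1949.2571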